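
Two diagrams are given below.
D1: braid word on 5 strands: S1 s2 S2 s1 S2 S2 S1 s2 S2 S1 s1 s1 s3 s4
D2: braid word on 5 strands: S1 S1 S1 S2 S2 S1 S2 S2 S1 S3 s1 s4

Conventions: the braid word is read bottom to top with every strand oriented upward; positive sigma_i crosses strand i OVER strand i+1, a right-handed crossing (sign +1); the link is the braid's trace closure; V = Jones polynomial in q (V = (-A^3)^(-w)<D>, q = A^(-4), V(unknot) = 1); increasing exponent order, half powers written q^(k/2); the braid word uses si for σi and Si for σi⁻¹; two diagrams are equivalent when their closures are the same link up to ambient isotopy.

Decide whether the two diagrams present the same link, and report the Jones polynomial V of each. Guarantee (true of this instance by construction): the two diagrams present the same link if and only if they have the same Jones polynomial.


same link: no
V(D1) = q^-3 + q^-2 + q^-1 + 1  [14 crossings, <D> = 1 + A^4 + A^8 + A^12, w = 0]
V(D2) = q^-9 + q^-7 + q^-5 + q^-3  [12 crossings, <D> = A^-12 + A^-4 + A^4 + A^12, w = -8]
insight: comparing 2 Jones polynomials yields 2 groups


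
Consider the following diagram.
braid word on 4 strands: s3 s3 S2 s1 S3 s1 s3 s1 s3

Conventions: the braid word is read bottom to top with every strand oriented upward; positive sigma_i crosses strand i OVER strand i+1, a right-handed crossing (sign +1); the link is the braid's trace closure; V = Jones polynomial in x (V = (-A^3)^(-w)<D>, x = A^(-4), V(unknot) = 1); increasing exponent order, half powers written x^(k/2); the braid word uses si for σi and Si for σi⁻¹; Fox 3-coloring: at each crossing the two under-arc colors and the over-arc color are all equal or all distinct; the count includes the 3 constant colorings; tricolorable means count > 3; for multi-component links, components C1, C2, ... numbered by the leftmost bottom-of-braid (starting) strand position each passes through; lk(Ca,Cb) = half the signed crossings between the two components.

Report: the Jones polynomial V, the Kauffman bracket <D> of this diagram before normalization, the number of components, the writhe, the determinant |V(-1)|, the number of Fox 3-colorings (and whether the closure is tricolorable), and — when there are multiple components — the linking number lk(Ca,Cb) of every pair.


V(x) = x^2 + 2x^4 - 2x^5 + x^6 - 2x^7 + x^8
bracket: -A^-17 + 2A^-13 - A^-9 + 2A^-5 - 2A^-1 - A^7, w = +5
1 component, writhe +5, over 9 crossings
det 9, colorings 27 of 3^9 — tricolorable
observation: w = +5 (over 9 crossings) is diagram-only; (-A^3)^(-5) removes it from V


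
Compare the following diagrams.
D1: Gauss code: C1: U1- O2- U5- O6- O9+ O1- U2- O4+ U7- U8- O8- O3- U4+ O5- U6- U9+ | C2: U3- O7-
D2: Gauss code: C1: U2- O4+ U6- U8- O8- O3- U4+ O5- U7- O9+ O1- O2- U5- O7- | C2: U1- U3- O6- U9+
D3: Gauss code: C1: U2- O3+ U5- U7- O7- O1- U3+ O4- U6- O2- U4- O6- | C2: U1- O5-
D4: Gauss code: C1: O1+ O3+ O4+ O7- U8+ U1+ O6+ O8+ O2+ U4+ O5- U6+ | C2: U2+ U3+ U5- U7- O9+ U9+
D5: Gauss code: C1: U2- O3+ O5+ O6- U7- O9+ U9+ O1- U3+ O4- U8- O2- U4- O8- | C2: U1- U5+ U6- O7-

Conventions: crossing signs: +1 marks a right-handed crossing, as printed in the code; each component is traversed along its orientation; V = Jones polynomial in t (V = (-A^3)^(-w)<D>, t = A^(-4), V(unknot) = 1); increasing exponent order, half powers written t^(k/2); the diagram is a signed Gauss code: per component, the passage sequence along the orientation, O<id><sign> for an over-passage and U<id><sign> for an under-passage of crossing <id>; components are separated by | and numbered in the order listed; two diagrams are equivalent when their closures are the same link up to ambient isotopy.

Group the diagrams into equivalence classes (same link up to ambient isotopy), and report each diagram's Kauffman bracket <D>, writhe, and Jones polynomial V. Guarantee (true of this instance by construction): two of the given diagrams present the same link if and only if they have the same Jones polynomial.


equivalence classes: {D1, D2, D3, D5} | {D4}
D1 (bracket A^-9 + 2A^-1 - A^3 + A^7 - A^11; 9 crossings at w = -5): V = t^(-13/2) - t^(-11/2) + t^(-9/2) - 2t^(-7/2) - t^(-3/2)
D2 (bracket A^-9 + 2A^-1 - A^3 + A^7 - A^11; 9 crossings at w = -5): V = t^(-13/2) - t^(-11/2) + t^(-9/2) - 2t^(-7/2) - t^(-3/2)
D3 (bracket A^-9 + 2A^-1 - A^3 + A^7 - A^11; 7 crossings at w = -5): V = t^(-13/2) - t^(-11/2) + t^(-9/2) - 2t^(-7/2) - t^(-3/2)
D4 (bracket -A^-3 + A^5 + A^9 + A^13; 9 crossings at w = +5): V = -t^(1/2) - t^(3/2) - t^(5/2) + t^(9/2)
V(D5) = t^(-13/2) - t^(-11/2) + t^(-9/2) - 2t^(-7/2) - t^(-3/2)  (w -3, c 9, <D> = A^-3 + 2A^5 - A^9 + A^13 - A^17)
key observation: V(t) takes 2 values over 5 diagrams, fixing the grouping


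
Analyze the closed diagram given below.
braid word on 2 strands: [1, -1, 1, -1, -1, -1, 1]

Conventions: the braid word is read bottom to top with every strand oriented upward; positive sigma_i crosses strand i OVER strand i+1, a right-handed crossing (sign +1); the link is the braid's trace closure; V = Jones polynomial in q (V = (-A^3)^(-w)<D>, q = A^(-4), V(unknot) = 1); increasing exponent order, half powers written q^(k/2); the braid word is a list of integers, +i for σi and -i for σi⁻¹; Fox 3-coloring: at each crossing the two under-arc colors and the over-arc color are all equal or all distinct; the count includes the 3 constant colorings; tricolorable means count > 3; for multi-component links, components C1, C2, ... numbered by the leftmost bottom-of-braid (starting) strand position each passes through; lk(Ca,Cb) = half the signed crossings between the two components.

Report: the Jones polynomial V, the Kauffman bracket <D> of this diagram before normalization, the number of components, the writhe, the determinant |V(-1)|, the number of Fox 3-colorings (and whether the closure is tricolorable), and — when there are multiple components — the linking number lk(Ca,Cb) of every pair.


V = 1
<D> = -A^-3 (w = -1)
1 component over 7 crossings, w = -1
3 Fox colorings among 3^7, |V(-1)| = 1: not tricolorable
why: free reduction leaves σ1⁻¹ of the original 7 letters


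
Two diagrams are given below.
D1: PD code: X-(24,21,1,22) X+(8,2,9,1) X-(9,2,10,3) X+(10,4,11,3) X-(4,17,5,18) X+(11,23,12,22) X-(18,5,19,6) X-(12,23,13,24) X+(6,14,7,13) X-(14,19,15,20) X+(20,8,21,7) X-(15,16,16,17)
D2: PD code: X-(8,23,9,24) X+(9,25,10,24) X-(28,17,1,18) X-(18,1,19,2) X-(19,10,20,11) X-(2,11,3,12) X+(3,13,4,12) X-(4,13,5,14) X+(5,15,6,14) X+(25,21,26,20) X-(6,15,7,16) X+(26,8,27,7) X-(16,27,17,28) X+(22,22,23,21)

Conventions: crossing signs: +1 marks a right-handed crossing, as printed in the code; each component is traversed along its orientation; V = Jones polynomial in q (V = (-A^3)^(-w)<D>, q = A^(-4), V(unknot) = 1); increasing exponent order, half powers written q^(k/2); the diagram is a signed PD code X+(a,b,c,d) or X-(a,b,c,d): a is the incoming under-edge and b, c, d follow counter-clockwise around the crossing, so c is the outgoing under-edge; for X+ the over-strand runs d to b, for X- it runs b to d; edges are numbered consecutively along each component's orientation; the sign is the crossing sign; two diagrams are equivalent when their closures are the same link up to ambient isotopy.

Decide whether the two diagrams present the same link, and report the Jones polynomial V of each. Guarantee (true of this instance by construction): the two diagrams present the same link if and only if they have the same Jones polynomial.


equivalent: no
V(D1) = -q^-3 + 2q^-2 - 2q^-1 + 3 - 2q + 2q^2 - q^3  (w -2, c 12, <D> = -A^-18 + 2A^-14 - 2A^-10 + 3A^-6 - 2A^-2 + 2A^2 - A^6)
V(D2) = -q^-4 + q^-3 + q^-1  [14 crossings, <D> = A^-2 + A^6 - A^10, w = -2]
key observation: 2 values of V(q) split the 2 diagrams


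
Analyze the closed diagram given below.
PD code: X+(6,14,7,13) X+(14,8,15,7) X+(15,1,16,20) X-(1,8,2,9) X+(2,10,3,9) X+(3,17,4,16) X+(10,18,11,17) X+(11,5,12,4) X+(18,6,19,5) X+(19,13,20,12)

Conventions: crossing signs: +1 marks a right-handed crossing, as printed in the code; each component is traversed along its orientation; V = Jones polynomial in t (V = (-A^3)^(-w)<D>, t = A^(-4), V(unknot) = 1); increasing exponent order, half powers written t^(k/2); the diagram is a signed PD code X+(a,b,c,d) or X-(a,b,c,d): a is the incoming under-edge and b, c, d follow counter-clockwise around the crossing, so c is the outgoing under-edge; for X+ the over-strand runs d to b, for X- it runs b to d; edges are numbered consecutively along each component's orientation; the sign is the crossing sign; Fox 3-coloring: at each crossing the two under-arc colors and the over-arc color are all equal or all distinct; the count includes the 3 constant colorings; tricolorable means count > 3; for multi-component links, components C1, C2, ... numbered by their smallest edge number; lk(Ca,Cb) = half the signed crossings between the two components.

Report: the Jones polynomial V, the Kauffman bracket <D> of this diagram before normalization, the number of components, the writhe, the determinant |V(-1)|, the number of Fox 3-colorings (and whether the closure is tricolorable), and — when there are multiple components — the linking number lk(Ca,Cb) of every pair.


V = t^3 + t^5 - t^8
<D> = -A^-8 + A^4 + A^12 (w = +8)
1 component over 10 crossings, w = +8
9 Fox colorings among 3^10, |V(-1)| = 3: tricolorable
why: |V(-1)| = 3: so tricolorable, since 3 divides 3


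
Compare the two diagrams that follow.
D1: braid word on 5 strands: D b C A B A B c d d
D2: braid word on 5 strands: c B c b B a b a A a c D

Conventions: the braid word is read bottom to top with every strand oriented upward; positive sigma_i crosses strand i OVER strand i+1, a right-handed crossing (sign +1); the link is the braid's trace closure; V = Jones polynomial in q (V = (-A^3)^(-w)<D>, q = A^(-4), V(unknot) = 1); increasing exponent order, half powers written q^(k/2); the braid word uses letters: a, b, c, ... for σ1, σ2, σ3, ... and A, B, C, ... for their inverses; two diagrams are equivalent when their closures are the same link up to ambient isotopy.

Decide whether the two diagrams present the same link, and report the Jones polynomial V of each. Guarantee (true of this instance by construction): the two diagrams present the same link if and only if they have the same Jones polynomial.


equivalent: no
D1 (bracket A^-2 + A^6 - A^10; 10 crossings at w = -2): V = -q^-4 + q^-3 + q^-1
V(D2) = q - q^2 + 2q^3 - q^4 + q^5 - q^6  (w +4, c 12, <D> = -A^-12 + A^-8 - A^-4 + 2 - A^4 + A^8)
key observation: 2 values of V(q) split the 2 diagrams


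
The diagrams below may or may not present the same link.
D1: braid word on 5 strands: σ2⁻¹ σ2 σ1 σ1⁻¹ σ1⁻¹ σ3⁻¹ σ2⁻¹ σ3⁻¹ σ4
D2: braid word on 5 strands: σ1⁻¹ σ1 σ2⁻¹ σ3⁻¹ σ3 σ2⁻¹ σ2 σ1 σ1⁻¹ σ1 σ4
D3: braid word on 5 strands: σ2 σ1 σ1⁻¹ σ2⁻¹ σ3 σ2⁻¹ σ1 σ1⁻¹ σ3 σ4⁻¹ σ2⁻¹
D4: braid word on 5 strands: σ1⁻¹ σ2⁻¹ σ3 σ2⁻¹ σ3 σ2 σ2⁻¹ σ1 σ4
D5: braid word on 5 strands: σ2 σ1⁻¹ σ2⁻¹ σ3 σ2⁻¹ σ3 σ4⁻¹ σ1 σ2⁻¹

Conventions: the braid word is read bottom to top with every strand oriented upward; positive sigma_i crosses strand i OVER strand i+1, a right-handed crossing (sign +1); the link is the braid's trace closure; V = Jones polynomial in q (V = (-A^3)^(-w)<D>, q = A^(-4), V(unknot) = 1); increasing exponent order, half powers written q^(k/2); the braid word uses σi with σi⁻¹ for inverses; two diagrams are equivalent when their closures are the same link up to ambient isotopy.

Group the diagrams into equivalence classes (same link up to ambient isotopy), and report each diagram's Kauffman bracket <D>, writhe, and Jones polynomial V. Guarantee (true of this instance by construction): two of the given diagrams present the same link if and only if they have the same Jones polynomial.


equivalence classes: {D1} | {D2} | {D3, D4, D5}
D1 (bracket A^-7 + A; 9 crossings at w = -3): V = -q^(-5/2) - q^(-1/2)
V(D2) = -q^(-1/2) - q^(1/2)  [11 crossings, <D> = A + A^5, w = +1]
V(D3) = -q^(-5/2) - q^(5/2)  (w -1, c 11, <D> = A^-13 + A^7)
V(D4) = -q^(-5/2) - q^(5/2)  (w +1, c 9, <D> = A^-7 + A^13)
V(D5) = -q^(-5/2) - q^(5/2)  [9 crossings, <D> = A^-13 + A^7, w = -1]
observation: 3 classes among 5 diagrams; unequal V(q) rules out equality


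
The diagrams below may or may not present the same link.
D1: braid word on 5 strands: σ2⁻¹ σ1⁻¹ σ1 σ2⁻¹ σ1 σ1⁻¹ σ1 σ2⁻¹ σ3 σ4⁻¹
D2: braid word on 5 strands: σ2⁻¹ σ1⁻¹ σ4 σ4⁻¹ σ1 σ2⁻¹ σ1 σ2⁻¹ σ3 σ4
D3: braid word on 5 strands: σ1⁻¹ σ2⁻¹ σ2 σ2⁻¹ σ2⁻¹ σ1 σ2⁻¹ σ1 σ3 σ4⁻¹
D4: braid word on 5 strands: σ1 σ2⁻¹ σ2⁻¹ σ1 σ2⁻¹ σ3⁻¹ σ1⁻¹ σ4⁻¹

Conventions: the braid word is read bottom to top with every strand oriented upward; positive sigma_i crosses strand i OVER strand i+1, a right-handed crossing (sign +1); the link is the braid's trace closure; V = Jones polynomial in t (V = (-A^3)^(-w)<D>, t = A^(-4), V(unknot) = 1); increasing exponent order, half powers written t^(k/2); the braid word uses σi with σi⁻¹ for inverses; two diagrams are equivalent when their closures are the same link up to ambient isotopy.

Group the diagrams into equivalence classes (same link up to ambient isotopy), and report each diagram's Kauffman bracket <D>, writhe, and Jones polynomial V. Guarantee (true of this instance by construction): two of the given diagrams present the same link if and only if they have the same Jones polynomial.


grouping into links: {D1, D2, D3, D4}
V(D1) = -t^-4 + t^-3 + t^-1  (w -2, c 10, <D> = A^-2 + A^6 - A^10)
D2 (bracket A^4 + A^12 - A^16; 10 crossings at w = 0): V = -t^-4 + t^-3 + t^-1
D3 (bracket A^-2 + A^6 - A^10; 10 crossings at w = -2): V = -t^-4 + t^-3 + t^-1
V(D4) = -t^-4 + t^-3 + t^-1  (w -4, c 8, <D> = A^-8 + 1 - A^4)
why: all 4 diagrams share one V(t), hence one class


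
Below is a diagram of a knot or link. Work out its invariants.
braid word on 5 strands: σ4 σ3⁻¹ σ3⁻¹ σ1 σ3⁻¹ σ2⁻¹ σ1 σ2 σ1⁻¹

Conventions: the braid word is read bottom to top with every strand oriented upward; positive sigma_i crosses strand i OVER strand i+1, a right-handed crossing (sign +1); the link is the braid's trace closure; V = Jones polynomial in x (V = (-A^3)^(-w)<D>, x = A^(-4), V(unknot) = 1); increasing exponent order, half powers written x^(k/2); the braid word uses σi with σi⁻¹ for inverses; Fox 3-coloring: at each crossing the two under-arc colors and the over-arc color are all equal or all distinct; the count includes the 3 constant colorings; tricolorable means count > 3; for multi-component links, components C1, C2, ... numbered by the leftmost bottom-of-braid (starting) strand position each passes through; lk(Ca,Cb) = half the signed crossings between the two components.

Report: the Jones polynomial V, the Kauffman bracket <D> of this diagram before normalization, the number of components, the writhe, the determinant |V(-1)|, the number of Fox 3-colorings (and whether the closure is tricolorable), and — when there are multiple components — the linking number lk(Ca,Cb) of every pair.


Jones polynomial: V(x) = x^(-9/2) - x^(-5/2) - x^(-3/2) - x^(-1/2)
<D> = A^-1 + A^3 + A^7 - A^15; writhe -1
components 2, writhe -1 (9 crossings)
linking number lk(C1,C2) = 0
3-colorings: 27 of 3^9, det 0 — tricolorable
note: the span of V is 4, within the link bound 9 + 2 - 1


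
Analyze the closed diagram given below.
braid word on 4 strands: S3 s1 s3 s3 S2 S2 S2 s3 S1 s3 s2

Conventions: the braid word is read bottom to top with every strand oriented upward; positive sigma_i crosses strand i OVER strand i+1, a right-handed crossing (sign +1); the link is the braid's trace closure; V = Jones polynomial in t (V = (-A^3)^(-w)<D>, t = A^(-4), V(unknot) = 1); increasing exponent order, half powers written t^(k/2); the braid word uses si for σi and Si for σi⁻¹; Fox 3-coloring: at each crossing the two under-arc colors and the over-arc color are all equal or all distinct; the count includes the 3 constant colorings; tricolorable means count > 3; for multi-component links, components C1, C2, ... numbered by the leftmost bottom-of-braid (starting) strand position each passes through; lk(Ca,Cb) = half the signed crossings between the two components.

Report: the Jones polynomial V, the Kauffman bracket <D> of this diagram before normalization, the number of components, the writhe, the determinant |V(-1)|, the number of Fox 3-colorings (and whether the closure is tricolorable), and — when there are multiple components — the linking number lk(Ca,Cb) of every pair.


V(t) = -t^-3 + t^-2 - t^-1 + 3 - t + t^2 - t^3
bracket: A^-9 - A^-5 + A^-1 - 3A^3 + A^7 - A^11 + A^15, w = +1
1 component, writhe +1, over 11 crossings
det 9, colorings 27 of 3^11 — tricolorable
observation: det 9 = |V(-1)|; divisible by 3, so tricolorable


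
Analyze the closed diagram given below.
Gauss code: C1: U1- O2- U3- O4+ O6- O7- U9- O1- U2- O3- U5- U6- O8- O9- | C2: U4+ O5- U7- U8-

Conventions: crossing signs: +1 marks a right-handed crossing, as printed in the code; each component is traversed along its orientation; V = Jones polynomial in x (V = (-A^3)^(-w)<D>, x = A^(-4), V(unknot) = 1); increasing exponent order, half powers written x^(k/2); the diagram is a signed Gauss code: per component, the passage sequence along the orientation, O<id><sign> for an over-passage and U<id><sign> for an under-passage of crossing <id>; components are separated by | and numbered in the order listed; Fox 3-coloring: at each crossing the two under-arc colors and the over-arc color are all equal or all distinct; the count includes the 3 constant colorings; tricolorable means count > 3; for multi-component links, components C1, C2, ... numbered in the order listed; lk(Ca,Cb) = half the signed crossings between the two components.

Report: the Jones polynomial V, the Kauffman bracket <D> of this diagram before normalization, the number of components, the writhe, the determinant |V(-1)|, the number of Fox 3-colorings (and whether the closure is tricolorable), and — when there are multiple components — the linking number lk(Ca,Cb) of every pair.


Jones polynomial: V(x) = x^(-19/2) - x^(-17/2) + 2x^(-15/2) - 2x^(-13/2) + x^(-11/2) - 2x^(-9/2) - x^(-5/2)
<D> = A^-11 + 2A^-3 - A + 2A^5 - 2A^9 + A^13 - A^17; writhe -7
components 2, writhe -7 (9 crossings)
linking number lk(C1,C2) = -1
3-colorings: 3 of 3^9, det 10 — not tricolorable
note: |V(-1)| = 10: so not tricolorable, since 3 does not divide 10


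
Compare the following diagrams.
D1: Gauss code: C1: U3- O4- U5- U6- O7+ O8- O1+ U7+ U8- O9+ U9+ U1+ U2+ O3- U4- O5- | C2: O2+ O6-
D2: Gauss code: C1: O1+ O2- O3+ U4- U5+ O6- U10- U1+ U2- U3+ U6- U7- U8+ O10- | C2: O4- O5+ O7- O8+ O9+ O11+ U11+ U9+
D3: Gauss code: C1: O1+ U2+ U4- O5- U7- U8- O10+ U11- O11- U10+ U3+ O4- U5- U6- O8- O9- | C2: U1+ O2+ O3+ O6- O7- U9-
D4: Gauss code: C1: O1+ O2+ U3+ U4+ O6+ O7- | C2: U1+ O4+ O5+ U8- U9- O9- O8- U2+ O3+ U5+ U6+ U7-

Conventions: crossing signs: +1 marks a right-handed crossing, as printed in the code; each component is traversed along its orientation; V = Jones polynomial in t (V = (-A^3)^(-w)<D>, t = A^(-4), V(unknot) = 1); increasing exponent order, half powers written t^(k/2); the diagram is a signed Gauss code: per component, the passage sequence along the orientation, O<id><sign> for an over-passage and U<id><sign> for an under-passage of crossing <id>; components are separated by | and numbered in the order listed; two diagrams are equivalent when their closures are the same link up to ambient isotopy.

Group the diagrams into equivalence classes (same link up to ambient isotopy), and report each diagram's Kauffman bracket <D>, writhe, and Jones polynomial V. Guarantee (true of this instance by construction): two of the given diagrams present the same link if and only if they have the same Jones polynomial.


classes: {D1, D3} | {D2} | {D4}
V(D1) = t^(-9/2) - t^(-5/2) - t^(-3/2) - t^(-1/2)  [9 crossings, <D> = A^-1 + A^3 + A^7 - A^15, w = -1]
D2 (bracket A + A^5; 11 crossings at w = +1): V = -t^(-1/2) - t^(1/2)
V(D3) = t^(-9/2) - t^(-5/2) - t^(-3/2) - t^(-1/2)  [11 crossings, <D> = A^-7 + A^-3 + A - A^9, w = -3]
V(D4) = -t^(3/2) - t^(7/2) + t^(9/2) - t^(11/2)  [9 crossings, <D> = A^-13 - A^-9 + A^-5 + A^3, w = +3]
note: V(t) takes 3 values over 4 diagrams, fixing the grouping


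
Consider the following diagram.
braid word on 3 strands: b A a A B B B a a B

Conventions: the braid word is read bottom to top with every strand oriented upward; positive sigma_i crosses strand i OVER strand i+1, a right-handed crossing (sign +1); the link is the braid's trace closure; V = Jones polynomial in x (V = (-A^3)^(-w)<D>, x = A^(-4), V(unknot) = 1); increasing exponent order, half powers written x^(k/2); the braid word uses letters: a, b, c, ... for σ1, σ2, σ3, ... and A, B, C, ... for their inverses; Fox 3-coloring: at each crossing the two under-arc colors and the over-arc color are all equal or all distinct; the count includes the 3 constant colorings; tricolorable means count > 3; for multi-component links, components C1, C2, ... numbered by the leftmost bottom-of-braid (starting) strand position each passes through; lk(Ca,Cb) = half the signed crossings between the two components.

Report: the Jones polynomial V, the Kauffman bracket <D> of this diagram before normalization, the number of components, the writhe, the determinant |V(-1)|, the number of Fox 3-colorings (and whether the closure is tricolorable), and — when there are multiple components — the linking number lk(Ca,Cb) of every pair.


V = -x^-4 + x^-3 + x^-1
<D> = A^-2 + A^6 - A^10 (w = -2)
1 component over 10 crossings, w = -2
9 Fox colorings among 3^10, |V(-1)| = 3: tricolorable
why: the span of V is 3, forcing >= 3 crossings in any diagram


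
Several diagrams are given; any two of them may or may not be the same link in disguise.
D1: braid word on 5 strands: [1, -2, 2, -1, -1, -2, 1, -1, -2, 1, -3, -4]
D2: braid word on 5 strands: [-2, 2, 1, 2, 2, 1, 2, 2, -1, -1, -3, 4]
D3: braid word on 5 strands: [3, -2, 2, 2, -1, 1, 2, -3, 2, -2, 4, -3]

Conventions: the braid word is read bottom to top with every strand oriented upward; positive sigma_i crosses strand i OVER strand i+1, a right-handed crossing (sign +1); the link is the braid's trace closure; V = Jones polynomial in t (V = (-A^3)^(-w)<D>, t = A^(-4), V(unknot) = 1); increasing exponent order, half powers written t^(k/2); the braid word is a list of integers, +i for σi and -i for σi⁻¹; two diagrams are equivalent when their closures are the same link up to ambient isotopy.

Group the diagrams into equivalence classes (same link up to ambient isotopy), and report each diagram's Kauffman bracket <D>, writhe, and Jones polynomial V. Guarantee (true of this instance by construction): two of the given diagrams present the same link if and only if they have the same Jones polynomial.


equivalence classes: {D1} | {D2} | {D3}
D1 (bracket A^-12 + A^-8 + A^-4 + 1; 12 crossings at w = -4): V = t^-3 + t^-2 + t^-1 + 1
V(D2) = t + 2t^3 + t^5  [12 crossings, <D> = A^-8 + 2 + A^8, w = +4]
V(D3) = 1 + t + t^2 + t^3  (w +2, c 12, <D> = A^-6 + A^-2 + A^2 + A^6)
observation: comparing 3 Jones polynomials yields 3 groups


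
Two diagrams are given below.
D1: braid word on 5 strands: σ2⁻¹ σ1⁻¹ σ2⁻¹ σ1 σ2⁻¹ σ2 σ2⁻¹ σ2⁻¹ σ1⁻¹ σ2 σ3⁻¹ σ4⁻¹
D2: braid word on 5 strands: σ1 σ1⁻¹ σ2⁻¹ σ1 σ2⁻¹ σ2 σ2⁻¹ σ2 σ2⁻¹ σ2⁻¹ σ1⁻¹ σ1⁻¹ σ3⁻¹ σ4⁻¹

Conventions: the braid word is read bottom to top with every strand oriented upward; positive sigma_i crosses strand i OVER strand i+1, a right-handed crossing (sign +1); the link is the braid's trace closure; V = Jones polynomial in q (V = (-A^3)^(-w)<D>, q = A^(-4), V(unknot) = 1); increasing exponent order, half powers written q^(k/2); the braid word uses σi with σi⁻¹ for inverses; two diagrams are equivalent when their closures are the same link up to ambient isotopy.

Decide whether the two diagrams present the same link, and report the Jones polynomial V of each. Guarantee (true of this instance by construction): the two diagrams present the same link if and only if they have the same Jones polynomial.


equivalent: yes
D1 (bracket A^-14 - A^-10 + 2A^-6 - A^-2 + A^2 - A^6; 12 crossings at w = -6): V = -q^-6 + q^-5 - q^-4 + 2q^-3 - q^-2 + q^-1
D2 (bracket A^-14 - A^-10 + 2A^-6 - A^-2 + A^2 - A^6; 14 crossings at w = -6): V = -q^-6 + q^-5 - q^-4 + 2q^-3 - q^-2 + q^-1
key observation: D2 (14 crossings) and D1 (12) are Markov-related braid presentations


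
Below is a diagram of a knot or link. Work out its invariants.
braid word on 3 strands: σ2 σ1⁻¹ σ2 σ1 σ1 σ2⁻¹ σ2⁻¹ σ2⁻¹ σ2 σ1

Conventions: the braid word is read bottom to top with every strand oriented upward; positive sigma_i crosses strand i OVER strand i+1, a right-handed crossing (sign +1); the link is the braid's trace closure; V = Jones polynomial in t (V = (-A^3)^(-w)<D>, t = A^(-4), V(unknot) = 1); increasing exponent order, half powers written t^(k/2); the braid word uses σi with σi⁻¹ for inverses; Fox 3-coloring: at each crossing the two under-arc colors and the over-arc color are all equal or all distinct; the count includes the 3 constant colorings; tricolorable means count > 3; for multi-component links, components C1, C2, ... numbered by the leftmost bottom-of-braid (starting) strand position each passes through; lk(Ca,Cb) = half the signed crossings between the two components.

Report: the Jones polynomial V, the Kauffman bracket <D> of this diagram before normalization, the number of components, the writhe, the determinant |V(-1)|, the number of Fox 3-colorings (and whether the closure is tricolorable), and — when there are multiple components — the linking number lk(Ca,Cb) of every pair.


V = -t^-1 + 2 - t + 2t^2 - t^3 + t^4 - t^5
<D> = -A^-14 + A^-10 - A^-6 + 2A^-2 - A^2 + 2A^6 - A^10 (w = +2)
1 component over 10 crossings, w = +2
9 Fox colorings among 3^10, |V(-1)| = 9: tricolorable
why: |V(-1)| = 9: so tricolorable, since 3 divides 9


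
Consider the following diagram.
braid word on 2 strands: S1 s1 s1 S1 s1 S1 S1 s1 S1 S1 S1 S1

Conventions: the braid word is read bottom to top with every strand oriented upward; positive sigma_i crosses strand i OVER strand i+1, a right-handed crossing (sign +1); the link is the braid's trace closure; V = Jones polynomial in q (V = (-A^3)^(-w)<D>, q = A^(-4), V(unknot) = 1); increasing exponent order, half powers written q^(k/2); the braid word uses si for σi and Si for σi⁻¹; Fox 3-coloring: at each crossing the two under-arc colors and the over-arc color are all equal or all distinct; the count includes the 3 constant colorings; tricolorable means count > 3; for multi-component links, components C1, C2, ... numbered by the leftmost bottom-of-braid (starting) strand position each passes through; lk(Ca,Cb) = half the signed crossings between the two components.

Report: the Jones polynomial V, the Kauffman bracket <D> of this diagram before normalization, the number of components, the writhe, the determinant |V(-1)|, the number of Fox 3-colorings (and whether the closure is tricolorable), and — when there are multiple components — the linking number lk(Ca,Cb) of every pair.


V = -q^(-11/2) + q^(-9/2) - q^(-7/2) - q^(-3/2)
<D> = -A^-6 - A^2 + A^6 - A^10 (w = -4)
2 components over 12 crossings, w = -4
lk(C1,C2): -2
3 Fox colorings among 3^12, |V(-1)| = 4: not tricolorable
why: free reduction leaves σ1⁻¹ σ1⁻¹ σ1⁻¹ σ1⁻¹ of the original 12 letters


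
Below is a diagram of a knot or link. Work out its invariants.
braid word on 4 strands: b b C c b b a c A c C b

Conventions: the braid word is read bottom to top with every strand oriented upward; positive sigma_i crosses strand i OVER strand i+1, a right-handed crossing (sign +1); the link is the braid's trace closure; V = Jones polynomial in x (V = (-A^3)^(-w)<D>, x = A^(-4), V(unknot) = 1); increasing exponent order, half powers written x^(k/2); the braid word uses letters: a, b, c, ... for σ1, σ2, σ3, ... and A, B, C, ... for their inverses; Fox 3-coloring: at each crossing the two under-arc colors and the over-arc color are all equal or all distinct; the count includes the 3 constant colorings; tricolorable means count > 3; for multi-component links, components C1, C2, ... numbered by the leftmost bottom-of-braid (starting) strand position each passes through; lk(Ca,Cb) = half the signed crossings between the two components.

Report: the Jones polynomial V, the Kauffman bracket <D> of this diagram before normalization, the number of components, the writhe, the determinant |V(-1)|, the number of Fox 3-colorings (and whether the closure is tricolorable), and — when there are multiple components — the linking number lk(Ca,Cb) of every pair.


V(x) = -x^(3/2) - x^(5/2) - x^(7/2) + x^(15/2)
bracket: A^-12 - A^4 - A^8 - A^12, w = +6
2 components, writhe +6, over 12 crossings
lk(C1,C2) = 0
det 0, colorings 9 of 3^13 — tricolorable
observation: summing lk over 1 pair gives 0


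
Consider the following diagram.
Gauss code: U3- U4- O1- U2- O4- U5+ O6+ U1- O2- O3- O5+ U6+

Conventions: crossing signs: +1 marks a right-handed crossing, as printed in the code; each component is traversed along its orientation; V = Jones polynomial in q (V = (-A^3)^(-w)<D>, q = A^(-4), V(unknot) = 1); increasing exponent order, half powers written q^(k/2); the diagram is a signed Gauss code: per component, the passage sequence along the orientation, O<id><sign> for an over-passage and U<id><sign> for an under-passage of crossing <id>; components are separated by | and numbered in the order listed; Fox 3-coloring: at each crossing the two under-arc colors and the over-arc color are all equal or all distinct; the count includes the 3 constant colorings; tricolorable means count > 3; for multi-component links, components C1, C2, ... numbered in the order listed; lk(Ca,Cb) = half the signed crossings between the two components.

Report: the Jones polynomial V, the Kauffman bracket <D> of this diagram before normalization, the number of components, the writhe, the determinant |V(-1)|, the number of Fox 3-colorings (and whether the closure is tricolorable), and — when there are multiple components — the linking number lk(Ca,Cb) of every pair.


V(q) = 1
bracket: A^-6, w = -2
1 component, writhe -2, over 6 crossings
det 1, colorings 3 of 3^6 — not tricolorable
observation: w = -2 (over 6 crossings) is diagram-only; (-A^3)^(2) removes it from V


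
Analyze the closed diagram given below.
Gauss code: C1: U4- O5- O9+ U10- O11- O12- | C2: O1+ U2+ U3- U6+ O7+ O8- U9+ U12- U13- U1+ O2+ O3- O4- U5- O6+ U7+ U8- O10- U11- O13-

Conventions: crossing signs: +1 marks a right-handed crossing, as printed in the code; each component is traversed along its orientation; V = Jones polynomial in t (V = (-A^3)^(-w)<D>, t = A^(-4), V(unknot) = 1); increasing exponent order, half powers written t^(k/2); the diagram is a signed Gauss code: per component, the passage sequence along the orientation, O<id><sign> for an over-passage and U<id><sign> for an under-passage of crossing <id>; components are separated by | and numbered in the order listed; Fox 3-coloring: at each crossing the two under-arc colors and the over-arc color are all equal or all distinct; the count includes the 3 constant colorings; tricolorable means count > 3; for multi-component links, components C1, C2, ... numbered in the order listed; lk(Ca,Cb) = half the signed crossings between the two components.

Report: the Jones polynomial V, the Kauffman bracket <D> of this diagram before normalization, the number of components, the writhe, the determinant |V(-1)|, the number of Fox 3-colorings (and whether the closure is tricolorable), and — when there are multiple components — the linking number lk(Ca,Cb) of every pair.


Jones polynomial: V(t) = -t^(-11/2) + t^(-9/2) - t^(-7/2) - t^(-3/2)
<D> = A^-3 + A^5 - A^9 + A^13; writhe -3
components 2, writhe -3 (13 crossings)
linking number lk(C1,C2) = -2
3-colorings: 3 of 3^13, det 4 — not tricolorable
note: summing lk over 1 pair gives -2


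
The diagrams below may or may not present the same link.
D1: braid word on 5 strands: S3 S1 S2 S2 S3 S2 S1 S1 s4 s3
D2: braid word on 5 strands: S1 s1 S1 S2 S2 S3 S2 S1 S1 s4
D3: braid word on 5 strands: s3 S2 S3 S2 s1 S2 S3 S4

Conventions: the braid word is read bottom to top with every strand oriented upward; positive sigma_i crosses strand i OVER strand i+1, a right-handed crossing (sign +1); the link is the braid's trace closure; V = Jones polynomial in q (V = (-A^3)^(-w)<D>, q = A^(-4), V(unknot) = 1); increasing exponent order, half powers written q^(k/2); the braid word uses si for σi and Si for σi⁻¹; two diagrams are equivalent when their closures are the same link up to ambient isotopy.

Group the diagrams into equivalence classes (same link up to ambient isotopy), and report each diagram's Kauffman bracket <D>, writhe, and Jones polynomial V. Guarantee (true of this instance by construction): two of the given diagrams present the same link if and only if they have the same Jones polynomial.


classes: {D1, D2} | {D3}
V(D1) = q^-8 - 2q^-7 + q^-6 - 2q^-5 + 2q^-4 + q^-2  [10 crossings, <D> = A^-10 + 2A^-2 - 2A^2 + A^6 - 2A^10 + A^14, w = -6]
V(D2) = q^-8 - 2q^-7 + q^-6 - 2q^-5 + 2q^-4 + q^-2  (w -6, c 10, <D> = A^-10 + 2A^-2 - 2A^2 + A^6 - 2A^10 + A^14)
D3 (bracket A^-8 + 1 - A^4; 8 crossings at w = -4): V = -q^-4 + q^-3 + q^-1
note: V(q) takes 2 values over 3 diagrams, fixing the grouping


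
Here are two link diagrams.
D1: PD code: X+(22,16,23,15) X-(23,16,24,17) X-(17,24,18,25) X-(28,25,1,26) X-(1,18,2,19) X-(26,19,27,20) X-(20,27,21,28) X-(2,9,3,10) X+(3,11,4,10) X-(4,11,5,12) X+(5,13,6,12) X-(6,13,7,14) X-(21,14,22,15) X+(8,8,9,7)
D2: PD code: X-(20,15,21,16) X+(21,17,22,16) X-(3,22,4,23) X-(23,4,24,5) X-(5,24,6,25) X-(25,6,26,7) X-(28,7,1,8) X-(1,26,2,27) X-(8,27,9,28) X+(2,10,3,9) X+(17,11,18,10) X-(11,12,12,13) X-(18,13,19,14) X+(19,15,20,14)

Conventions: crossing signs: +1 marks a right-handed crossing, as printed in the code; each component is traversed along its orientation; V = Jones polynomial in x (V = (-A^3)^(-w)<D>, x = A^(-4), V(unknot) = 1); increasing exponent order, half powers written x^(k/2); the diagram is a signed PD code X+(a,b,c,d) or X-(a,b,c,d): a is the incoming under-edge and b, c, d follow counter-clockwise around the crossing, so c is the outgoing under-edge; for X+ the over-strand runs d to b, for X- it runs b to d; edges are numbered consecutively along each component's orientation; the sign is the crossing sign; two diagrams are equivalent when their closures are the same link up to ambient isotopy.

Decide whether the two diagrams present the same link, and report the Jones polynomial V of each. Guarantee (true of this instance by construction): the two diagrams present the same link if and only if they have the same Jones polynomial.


same link: yes
V(D1) = -x^-7 + x^-6 - x^-5 + x^-4 + x^-2  [14 crossings, <D> = A^-10 + A^-2 - A^2 + A^6 - A^10, w = -6]
V(D2) = -x^-7 + x^-6 - x^-5 + x^-4 + x^-2  (w -6, c 14, <D> = A^-10 + A^-2 - A^2 + A^6 - A^10)
note: from 14 to 14 crossings by R-moves: one link, two diagrams


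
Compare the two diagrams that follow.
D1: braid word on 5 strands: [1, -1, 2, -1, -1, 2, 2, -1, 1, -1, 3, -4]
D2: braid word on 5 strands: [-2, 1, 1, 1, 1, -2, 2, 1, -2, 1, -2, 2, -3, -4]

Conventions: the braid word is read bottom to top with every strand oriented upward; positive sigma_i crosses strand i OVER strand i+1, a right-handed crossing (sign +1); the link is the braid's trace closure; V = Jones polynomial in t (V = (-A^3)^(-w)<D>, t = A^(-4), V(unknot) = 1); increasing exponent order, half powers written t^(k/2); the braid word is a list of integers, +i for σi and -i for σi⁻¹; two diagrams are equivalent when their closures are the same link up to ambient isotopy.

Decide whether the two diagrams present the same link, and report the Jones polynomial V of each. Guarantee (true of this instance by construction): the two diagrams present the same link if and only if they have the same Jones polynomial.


equivalent: no
D1 (bracket -A^-12 + 2A^-8 - 2A^-4 + 3 - 2A^4 + 2A^8 - A^12; 12 crossings at w = 0): V = -t^-3 + 2t^-2 - 2t^-1 + 3 - 2t + 2t^2 - t^3
V(D2) = 1 - t + 2t^2 - 2t^3 + 3t^4 - 3t^5 + 2t^6 - 2t^7 + t^8  (w +2, c 14, <D> = A^-26 - 2A^-22 + 2A^-18 - 3A^-14 + 3A^-10 - 2A^-6 + 2A^-2 - A^2 + A^6)
key observation: comparing 2 Jones polynomials yields 2 groups


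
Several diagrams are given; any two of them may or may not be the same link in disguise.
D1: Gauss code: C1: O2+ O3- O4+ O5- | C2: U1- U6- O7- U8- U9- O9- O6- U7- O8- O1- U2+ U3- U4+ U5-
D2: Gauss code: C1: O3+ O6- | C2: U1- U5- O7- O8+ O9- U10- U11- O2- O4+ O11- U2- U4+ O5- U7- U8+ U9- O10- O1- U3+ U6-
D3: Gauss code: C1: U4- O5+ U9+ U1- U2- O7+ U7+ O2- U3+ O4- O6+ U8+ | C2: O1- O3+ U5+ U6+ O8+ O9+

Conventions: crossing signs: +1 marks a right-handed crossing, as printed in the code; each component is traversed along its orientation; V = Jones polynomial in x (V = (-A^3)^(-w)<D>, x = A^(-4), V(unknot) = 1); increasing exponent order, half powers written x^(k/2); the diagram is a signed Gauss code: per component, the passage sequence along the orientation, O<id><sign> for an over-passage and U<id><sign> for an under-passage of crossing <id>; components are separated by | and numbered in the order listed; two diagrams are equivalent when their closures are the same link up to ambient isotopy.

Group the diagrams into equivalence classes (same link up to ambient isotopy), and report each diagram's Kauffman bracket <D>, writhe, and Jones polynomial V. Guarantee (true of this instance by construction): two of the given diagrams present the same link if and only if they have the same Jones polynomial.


grouping into links: {D1, D2} | {D3}
V(D1) = x^(-9/2) - x^(-5/2) - x^(-3/2) - x^(-1/2)  (w -5, c 9, <D> = A^-13 + A^-9 + A^-5 - A^3)
V(D2) = x^(-9/2) - x^(-5/2) - x^(-3/2) - x^(-1/2)  (w -5, c 11, <D> = A^-13 + A^-9 + A^-5 - A^3)
D3 (bracket A^-9 + A^-1 - A^3 + A^7; 9 crossings at w = +3): V = -x^(1/2) + x^(3/2) - x^(5/2) - x^(9/2)
why: comparing 3 Jones polynomials yields 2 groups


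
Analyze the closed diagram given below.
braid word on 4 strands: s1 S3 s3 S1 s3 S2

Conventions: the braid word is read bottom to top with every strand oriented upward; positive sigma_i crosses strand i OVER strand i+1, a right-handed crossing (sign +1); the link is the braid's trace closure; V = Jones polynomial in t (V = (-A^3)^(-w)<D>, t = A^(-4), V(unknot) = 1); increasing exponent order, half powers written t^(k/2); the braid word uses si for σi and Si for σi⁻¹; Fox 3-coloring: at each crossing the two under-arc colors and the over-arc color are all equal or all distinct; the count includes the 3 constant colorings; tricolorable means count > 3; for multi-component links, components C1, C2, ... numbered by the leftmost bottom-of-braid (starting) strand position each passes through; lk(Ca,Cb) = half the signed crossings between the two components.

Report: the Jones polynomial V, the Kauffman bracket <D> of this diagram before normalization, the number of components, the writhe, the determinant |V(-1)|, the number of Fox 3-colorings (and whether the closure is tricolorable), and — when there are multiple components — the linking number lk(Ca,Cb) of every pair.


V = -t^(-1/2) - t^(1/2)
<D> = -A^-2 - A^2 (w = 0)
2 components over 6 crossings, w = 0
lk(C1,C2): 0
9 Fox colorings among 3^7, |V(-1)| = 0: tricolorable
why: w = 0 shifts under R1 moves; the (-A^3)^(0) factor cancels that in V


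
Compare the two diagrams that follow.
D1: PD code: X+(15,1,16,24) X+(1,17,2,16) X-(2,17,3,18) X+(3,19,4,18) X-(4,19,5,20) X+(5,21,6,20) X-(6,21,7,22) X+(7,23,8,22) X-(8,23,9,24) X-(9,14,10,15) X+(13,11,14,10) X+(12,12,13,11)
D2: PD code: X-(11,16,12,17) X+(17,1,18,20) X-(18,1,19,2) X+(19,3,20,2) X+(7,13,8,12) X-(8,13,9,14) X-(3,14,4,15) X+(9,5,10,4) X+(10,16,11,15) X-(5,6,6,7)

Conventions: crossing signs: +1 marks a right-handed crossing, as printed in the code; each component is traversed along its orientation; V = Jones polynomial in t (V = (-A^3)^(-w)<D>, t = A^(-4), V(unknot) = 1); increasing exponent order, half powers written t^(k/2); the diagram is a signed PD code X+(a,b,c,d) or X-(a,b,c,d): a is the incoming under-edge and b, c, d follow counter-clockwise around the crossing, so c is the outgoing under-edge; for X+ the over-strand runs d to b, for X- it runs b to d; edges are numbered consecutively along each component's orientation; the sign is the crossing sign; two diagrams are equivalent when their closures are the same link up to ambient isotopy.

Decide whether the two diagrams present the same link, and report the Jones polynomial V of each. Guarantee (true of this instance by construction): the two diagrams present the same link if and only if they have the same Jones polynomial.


same link: yes
V(D1) = 1  [12 crossings, <D> = A^6, w = +2]
V(D2) = 1  [10 crossings, <D> = 1, w = 0]
insight: all 2 diagrams share one V(t), hence one class
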